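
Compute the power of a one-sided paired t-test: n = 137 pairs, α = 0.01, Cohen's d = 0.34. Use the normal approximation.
Power ≈ 0.95

Power calculation (paired t-test, normal approximation):
z_β = d · √n - z_α
z_β = 0.34 · √137 - 2.326
z_β = 0.34 · 11.705 - 2.326
z_β = 1.653

Power = Φ(z_β) = Φ(1.653) ≈ 0.951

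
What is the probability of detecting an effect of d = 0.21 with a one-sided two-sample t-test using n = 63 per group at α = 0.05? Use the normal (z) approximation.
Power ≈ 0.32

Power calculation (two-sample t-test, normal approximation):
z_β = d · √(n/2) - z_α
z_β = 0.21 · √(63/2) - 1.645
z_β = 0.21 · 5.612 - 1.645
z_β = -0.466

Power = Φ(z_β) = Φ(-0.466) ≈ 0.321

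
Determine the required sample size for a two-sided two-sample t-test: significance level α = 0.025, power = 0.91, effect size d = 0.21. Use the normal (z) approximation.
n = 582 per group

Sample size formula (two-sample t-test, normal approximation):
n = 2 · ((z_{α/2} + z_β) / d)²

z_{α/2} = 2.241 (for α = 0.025, two-sided)
z_β = 1.341 (for power = 0.91)
d = 0.21

n = 2 · ((2.241 + 1.341) / 0.21)²
n = 2 · (17.057)²
n ≈ 581.88
Round up to the next whole number: n = 582 per group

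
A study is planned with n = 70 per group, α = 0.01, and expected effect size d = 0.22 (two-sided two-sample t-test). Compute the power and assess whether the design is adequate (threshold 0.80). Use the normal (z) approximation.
Power ≈ 0.10; the study is underpowered (power < 0.80)

Power calculation (two-sample t-test, normal approximation):
z_β = d · √(n/2) - z_{α/2}
z_β = 0.22 · √(70/2) - 2.576
z_β = 0.22 · 5.916 - 2.576
z_β = -1.274

Power = Φ(z_β) = Φ(-1.274) ≈ 0.101

Effect size d = 0.22 is small by Cohen's convention (0.2/0.5/0.8).

Threshold: power ≥ 0.80 is conventionally adequate.
Power ≈ 0.10 → the study is underpowered (power < 0.80).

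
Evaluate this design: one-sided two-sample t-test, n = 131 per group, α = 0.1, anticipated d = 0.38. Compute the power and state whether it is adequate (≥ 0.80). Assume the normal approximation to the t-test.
Power ≈ 0.96; the study is adequately powered (power ≥ 0.80)

Power calculation (two-sample t-test, normal approximation):
z_β = d · √(n/2) - z_α
z_β = 0.38 · √(131/2) - 1.282
z_β = 0.38 · 8.093 - 1.282
z_β = 1.794

Power = Φ(z_β) = Φ(1.794) ≈ 0.964

Effect size d = 0.38 is small by Cohen's convention (0.2/0.5/0.8).

Threshold: power ≥ 0.80 is conventionally adequate.
Power ≈ 0.96 → the study is adequately powered (power ≥ 0.80).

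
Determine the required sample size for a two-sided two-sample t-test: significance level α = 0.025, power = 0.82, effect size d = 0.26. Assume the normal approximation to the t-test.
n = 295 per group

Sample size formula (two-sample t-test, normal approximation):
n = 2 · ((z_{α/2} + z_β) / d)²

z_{α/2} = 2.241 (for α = 0.025, two-sided)
z_β = 0.915 (for power = 0.82)
d = 0.26

n = 2 · ((2.241 + 0.915) / 0.26)²
n = 2 · (12.138)²
n ≈ 294.66
Round up to the next whole number: n = 295 per group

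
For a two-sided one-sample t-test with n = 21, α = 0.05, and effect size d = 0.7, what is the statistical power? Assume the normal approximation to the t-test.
Power ≈ 0.89

Power calculation (one-sample t-test, normal approximation):
z_β = d · √n - z_{α/2}
z_β = 0.7 · √21 - 1.960
z_β = 0.7 · 4.583 - 1.960
z_β = 1.248

Power = Φ(z_β) = Φ(1.248) ≈ 0.894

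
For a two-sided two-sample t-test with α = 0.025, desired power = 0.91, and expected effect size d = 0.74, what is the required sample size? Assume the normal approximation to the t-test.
n = 47 per group

Sample size formula (two-sample t-test, normal approximation):
n = 2 · ((z_{α/2} + z_β) / d)²

z_{α/2} = 2.241 (for α = 0.025, two-sided)
z_β = 1.341 (for power = 0.91)
d = 0.74

n = 2 · ((2.241 + 1.341) / 0.74)²
n = 2 · (4.841)²
n ≈ 46.87
Round up to the next whole number: n = 47 per group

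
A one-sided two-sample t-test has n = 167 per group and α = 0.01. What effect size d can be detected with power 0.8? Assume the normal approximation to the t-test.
d ≈ 0.35

Minimum detectable effect (two-sample t-test, normal approximation):
d = (z_α + z_β) / √(n/2)
d = (2.326 + 0.842) / √(167/2)
d = 3.168 / 9.138
d ≈ 0.35

By Cohen's convention (0.2 small / 0.5 medium / 0.8 large): small effect.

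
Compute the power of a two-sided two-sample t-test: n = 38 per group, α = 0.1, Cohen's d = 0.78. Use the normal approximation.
Power ≈ 0.96

Power calculation (two-sample t-test, normal approximation):
z_β = d · √(n/2) - z_{α/2}
z_β = 0.78 · √(38/2) - 1.645
z_β = 0.78 · 4.359 - 1.645
z_β = 1.755

Power = Φ(z_β) = Φ(1.755) ≈ 0.960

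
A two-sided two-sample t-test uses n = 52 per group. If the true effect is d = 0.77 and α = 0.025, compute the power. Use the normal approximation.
Power ≈ 0.95

Power calculation (two-sample t-test, normal approximation):
z_β = d · √(n/2) - z_{α/2}
z_β = 0.77 · √(52/2) - 2.241
z_β = 0.77 · 5.099 - 2.241
z_β = 1.685

Power = Φ(z_β) = Φ(1.685) ≈ 0.954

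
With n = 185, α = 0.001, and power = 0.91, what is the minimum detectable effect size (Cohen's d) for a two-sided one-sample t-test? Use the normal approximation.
d ≈ 0.34

Minimum detectable effect (one-sample t-test, normal approximation):
d = (z_{α/2} + z_β) / √n
d = (3.291 + 1.341) / √185
d = 4.631 / 13.601
d ≈ 0.34

By Cohen's convention (0.2 small / 0.5 medium / 0.8 large): small effect.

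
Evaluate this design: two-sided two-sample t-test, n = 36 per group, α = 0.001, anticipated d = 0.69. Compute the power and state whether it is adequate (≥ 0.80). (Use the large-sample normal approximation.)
Power ≈ 0.36; the study is underpowered (power < 0.80)

Power calculation (two-sample t-test, normal approximation):
z_β = d · √(n/2) - z_{α/2}
z_β = 0.69 · √(36/2) - 3.291
z_β = 0.69 · 4.243 - 3.291
z_β = -0.363

Power = Φ(z_β) = Φ(-0.363) ≈ 0.358

Effect size d = 0.69 is medium by Cohen's convention (0.2/0.5/0.8).

Threshold: power ≥ 0.80 is conventionally adequate.
Power ≈ 0.36 → the study is underpowered (power < 0.80).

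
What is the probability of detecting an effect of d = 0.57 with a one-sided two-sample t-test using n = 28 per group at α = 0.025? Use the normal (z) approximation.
Power ≈ 0.57

Power calculation (two-sample t-test, normal approximation):
z_β = d · √(n/2) - z_α
z_β = 0.57 · √(28/2) - 1.960
z_β = 0.57 · 3.742 - 1.960
z_β = 0.173

Power = Φ(z_β) = Φ(0.173) ≈ 0.569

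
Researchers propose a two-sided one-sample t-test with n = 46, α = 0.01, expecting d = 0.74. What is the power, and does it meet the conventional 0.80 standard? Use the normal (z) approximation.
Power ≈ 0.99; the study is adequately powered (power ≥ 0.80)

Power calculation (one-sample t-test, normal approximation):
z_β = d · √n - z_{α/2}
z_β = 0.74 · √46 - 2.576
z_β = 0.74 · 6.782 - 2.576
z_β = 2.443

Power = Φ(z_β) = Φ(2.443) ≈ 0.993

Effect size d = 0.74 is medium by Cohen's convention (0.2/0.5/0.8).

Threshold: power ≥ 0.80 is conventionally adequate.
Power ≈ 0.99 → the study is adequately powered (power ≥ 0.80).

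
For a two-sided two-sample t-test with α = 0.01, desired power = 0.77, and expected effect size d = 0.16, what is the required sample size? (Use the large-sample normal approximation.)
n = 859 per group

Sample size formula (two-sample t-test, normal approximation):
n = 2 · ((z_{α/2} + z_β) / d)²

z_{α/2} = 2.576 (for α = 0.01, two-sided)
z_β = 0.739 (for power = 0.77)
d = 0.16

n = 2 · ((2.576 + 0.739) / 0.16)²
n = 2 · (20.719)²
n ≈ 858.55
Round up to the next whole number: n = 859 per group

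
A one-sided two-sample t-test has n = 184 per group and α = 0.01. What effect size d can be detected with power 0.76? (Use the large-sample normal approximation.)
d ≈ 0.32

Minimum detectable effect (two-sample t-test, normal approximation):
d = (z_α + z_β) / √(n/2)
d = (2.326 + 0.706) / √(184/2)
d = 3.033 / 9.592
d ≈ 0.32

By Cohen's convention (0.2 small / 0.5 medium / 0.8 large): small effect.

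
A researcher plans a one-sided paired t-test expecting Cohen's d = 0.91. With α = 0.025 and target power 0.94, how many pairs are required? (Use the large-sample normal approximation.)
n = 15 pairs

Sample size formula (paired t-test, normal approximation):
n = ((z_α + z_β) / d)²

z_α = 1.960 (for α = 0.025, one-sided)
z_β = 1.555 (for power = 0.94)
d = 0.91

n = ((1.960 + 1.555) / 0.91)²
n = (3.863)²
n ≈ 14.92
Round up to the next whole number: n = 15 pairs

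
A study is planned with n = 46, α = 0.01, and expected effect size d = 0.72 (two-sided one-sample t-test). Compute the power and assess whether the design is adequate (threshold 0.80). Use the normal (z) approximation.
Power ≈ 0.99; the study is adequately powered (power ≥ 0.80)

Power calculation (one-sample t-test, normal approximation):
z_β = d · √n - z_{α/2}
z_β = 0.72 · √46 - 2.576
z_β = 0.72 · 6.782 - 2.576
z_β = 2.307

Power = Φ(z_β) = Φ(2.307) ≈ 0.989

Effect size d = 0.72 is medium by Cohen's convention (0.2/0.5/0.8).

Threshold: power ≥ 0.80 is conventionally adequate.
Power ≈ 0.99 → the study is adequately powered (power ≥ 0.80).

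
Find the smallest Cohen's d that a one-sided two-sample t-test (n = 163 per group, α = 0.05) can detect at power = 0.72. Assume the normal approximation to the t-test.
d ≈ 0.25

Minimum detectable effect (two-sample t-test, normal approximation):
d = (z_α + z_β) / √(n/2)
d = (1.645 + 0.583) / √(163/2)
d = 2.228 / 9.028
d ≈ 0.25

By Cohen's convention (0.2 small / 0.5 medium / 0.8 large): small effect.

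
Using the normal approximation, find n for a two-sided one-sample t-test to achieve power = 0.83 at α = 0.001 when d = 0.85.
n = 25

Sample size formula (one-sample t-test, normal approximation):
n = ((z_{α/2} + z_β) / d)²

z_{α/2} = 3.291 (for α = 0.001, two-sided)
z_β = 0.954 (for power = 0.83)
d = 0.85

n = ((3.291 + 0.954) / 0.85)²
n = (4.994)²
n ≈ 24.94
Round up to the next whole number: n = 25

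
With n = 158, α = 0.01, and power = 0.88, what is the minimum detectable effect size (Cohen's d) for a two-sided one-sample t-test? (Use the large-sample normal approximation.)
d ≈ 0.30

Minimum detectable effect (one-sample t-test, normal approximation):
d = (z_{α/2} + z_β) / √n
d = (2.576 + 1.175) / √158
d = 3.751 / 12.570
d ≈ 0.30

By Cohen's convention (0.2 small / 0.5 medium / 0.8 large): small effect.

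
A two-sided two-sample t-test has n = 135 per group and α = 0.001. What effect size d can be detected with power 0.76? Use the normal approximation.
d ≈ 0.49

Minimum detectable effect (two-sample t-test, normal approximation):
d = (z_{α/2} + z_β) / √(n/2)
d = (3.291 + 0.706) / √(135/2)
d = 3.997 / 8.216
d ≈ 0.49

By Cohen's convention (0.2 small / 0.5 medium / 0.8 large): small effect.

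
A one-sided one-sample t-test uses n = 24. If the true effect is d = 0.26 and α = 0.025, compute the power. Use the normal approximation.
Power ≈ 0.25

Power calculation (one-sample t-test, normal approximation):
z_β = d · √n - z_α
z_β = 0.26 · √24 - 1.960
z_β = 0.26 · 4.899 - 1.960
z_β = -0.686

Power = Φ(z_β) = Φ(-0.686) ≈ 0.246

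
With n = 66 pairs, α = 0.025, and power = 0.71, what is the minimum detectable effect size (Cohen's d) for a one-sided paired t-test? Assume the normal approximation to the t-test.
d ≈ 0.31

Minimum detectable effect (paired t-test, normal approximation):
d = (z_α + z_β) / √n
d = (1.960 + 0.553) / √66
d = 2.513 / 8.124
d ≈ 0.31

By Cohen's convention (0.2 small / 0.5 medium / 0.8 large): small effect.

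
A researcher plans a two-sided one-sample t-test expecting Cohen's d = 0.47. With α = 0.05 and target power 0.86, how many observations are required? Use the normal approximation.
n = 42

Sample size formula (one-sample t-test, normal approximation):
n = ((z_{α/2} + z_β) / d)²

z_{α/2} = 1.960 (for α = 0.05, two-sided)
z_β = 1.080 (for power = 0.86)
d = 0.47

n = ((1.960 + 1.080) / 0.47)²
n = (6.468)²
n ≈ 41.84
Round up to the next whole number: n = 42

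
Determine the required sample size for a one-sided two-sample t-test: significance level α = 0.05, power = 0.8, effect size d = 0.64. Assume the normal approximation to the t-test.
n = 31 per group

Sample size formula (two-sample t-test, normal approximation):
n = 2 · ((z_α + z_β) / d)²

z_α = 1.645 (for α = 0.05, one-sided)
z_β = 0.842 (for power = 0.8)
d = 0.64

n = 2 · ((1.645 + 0.842) / 0.64)²
n = 2 · (3.886)²
n ≈ 30.20
Round up to the next whole number: n = 31 per group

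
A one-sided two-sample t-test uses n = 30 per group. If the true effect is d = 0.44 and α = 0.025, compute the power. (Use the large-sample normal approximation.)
Power ≈ 0.40

Power calculation (two-sample t-test, normal approximation):
z_β = d · √(n/2) - z_α
z_β = 0.44 · √(30/2) - 1.960
z_β = 0.44 · 3.873 - 1.960
z_β = -0.256

Power = Φ(z_β) = Φ(-0.256) ≈ 0.399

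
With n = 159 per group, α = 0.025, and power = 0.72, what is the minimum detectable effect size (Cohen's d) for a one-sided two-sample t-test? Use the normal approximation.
d ≈ 0.29

Minimum detectable effect (two-sample t-test, normal approximation):
d = (z_α + z_β) / √(n/2)
d = (1.960 + 0.583) / √(159/2)
d = 2.543 / 8.916
d ≈ 0.29

By Cohen's convention (0.2 small / 0.5 medium / 0.8 large): small effect.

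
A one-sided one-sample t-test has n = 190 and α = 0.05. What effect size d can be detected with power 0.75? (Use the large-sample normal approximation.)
d ≈ 0.17

Minimum detectable effect (one-sample t-test, normal approximation):
d = (z_α + z_β) / √n
d = (1.645 + 0.674) / √190
d = 2.319 / 13.784
d ≈ 0.17

By Cohen's convention (0.2 small / 0.5 medium / 0.8 large): very small effect.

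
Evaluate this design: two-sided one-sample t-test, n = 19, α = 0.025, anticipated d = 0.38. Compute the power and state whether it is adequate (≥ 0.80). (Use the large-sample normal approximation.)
Power ≈ 0.28; the study is underpowered (power < 0.80)

Power calculation (one-sample t-test, normal approximation):
z_β = d · √n - z_{α/2}
z_β = 0.38 · √19 - 2.241
z_β = 0.38 · 4.359 - 2.241
z_β = -0.585

Power = Φ(z_β) = Φ(-0.585) ≈ 0.279

Effect size d = 0.38 is small by Cohen's convention (0.2/0.5/0.8).

Threshold: power ≥ 0.80 is conventionally adequate.
Power ≈ 0.28 → the study is underpowered (power < 0.80).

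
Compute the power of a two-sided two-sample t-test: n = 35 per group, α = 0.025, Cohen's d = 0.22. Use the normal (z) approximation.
Power ≈ 0.09

Power calculation (two-sample t-test, normal approximation):
z_β = d · √(n/2) - z_{α/2}
z_β = 0.22 · √(35/2) - 2.241
z_β = 0.22 · 4.183 - 2.241
z_β = -1.321

Power = Φ(z_β) = Φ(-1.321) ≈ 0.093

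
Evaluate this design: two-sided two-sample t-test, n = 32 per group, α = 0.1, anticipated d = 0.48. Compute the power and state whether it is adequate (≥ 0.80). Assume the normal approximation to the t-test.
Power ≈ 0.61; the study is underpowered (power < 0.80)

Power calculation (two-sample t-test, normal approximation):
z_β = d · √(n/2) - z_{α/2}
z_β = 0.48 · √(32/2) - 1.645
z_β = 0.48 · 4.000 - 1.645
z_β = 0.275

Power = Φ(z_β) = Φ(0.275) ≈ 0.608

Effect size d = 0.48 is small by Cohen's convention (0.2/0.5/0.8).

Threshold: power ≥ 0.80 is conventionally adequate.
Power ≈ 0.61 → the study is underpowered (power < 0.80).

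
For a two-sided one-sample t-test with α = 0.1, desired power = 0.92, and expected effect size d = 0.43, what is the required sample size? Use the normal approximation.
n = 51

Sample size formula (one-sample t-test, normal approximation):
n = ((z_{α/2} + z_β) / d)²

z_{α/2} = 1.645 (for α = 0.1, two-sided)
z_β = 1.405 (for power = 0.92)
d = 0.43

n = ((1.645 + 1.405) / 0.43)²
n = (7.093)²
n ≈ 50.31
Round up to the next whole number: n = 51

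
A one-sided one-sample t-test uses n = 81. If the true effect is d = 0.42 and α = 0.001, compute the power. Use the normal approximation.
Power ≈ 0.75

Power calculation (one-sample t-test, normal approximation):
z_β = d · √n - z_α
z_β = 0.42 · √81 - 3.090
z_β = 0.42 · 9.000 - 3.090
z_β = 0.690

Power = Φ(z_β) = Φ(0.690) ≈ 0.755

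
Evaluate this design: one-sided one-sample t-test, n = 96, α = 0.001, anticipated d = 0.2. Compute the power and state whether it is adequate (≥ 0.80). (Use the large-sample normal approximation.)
Power ≈ 0.13; the study is underpowered (power < 0.80)

Power calculation (one-sample t-test, normal approximation):
z_β = d · √n - z_α
z_β = 0.2 · √96 - 3.090
z_β = 0.2 · 9.798 - 3.090
z_β = -1.131

Power = Φ(z_β) = Φ(-1.131) ≈ 0.129

Effect size d = 0.2 is small by Cohen's convention (0.2/0.5/0.8).

Threshold: power ≥ 0.80 is conventionally adequate.
Power ≈ 0.13 → the study is underpowered (power < 0.80).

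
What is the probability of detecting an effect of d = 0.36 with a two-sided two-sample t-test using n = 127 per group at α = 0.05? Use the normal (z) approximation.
Power ≈ 0.82

Power calculation (two-sample t-test, normal approximation):
z_β = d · √(n/2) - z_{α/2}
z_β = 0.36 · √(127/2) - 1.960
z_β = 0.36 · 7.969 - 1.960
z_β = 0.909

Power = Φ(z_β) = Φ(0.909) ≈ 0.818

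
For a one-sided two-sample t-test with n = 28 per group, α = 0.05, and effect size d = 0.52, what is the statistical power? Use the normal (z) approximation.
Power ≈ 0.62

Power calculation (two-sample t-test, normal approximation):
z_β = d · √(n/2) - z_α
z_β = 0.52 · √(28/2) - 1.645
z_β = 0.52 · 3.742 - 1.645
z_β = 0.301

Power = Φ(z_β) = Φ(0.301) ≈ 0.618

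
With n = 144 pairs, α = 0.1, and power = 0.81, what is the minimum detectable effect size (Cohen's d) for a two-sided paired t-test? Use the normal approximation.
d ≈ 0.21

Minimum detectable effect (paired t-test, normal approximation):
d = (z_{α/2} + z_β) / √n
d = (1.645 + 0.878) / √144
d = 2.523 / 12.000
d ≈ 0.21

By Cohen's convention (0.2 small / 0.5 medium / 0.8 large): small effect.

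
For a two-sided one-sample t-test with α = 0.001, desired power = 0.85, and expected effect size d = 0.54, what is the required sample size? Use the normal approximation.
n = 65

Sample size formula (one-sample t-test, normal approximation):
n = ((z_{α/2} + z_β) / d)²

z_{α/2} = 3.291 (for α = 0.001, two-sided)
z_β = 1.036 (for power = 0.85)
d = 0.54

n = ((3.291 + 1.036) / 0.54)²
n = (8.013)²
n ≈ 64.21
Round up to the next whole number: n = 65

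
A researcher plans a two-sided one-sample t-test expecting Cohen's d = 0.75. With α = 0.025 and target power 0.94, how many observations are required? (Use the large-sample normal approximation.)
n = 26

Sample size formula (one-sample t-test, normal approximation):
n = ((z_{α/2} + z_β) / d)²

z_{α/2} = 2.241 (for α = 0.025, two-sided)
z_β = 1.555 (for power = 0.94)
d = 0.75

n = ((2.241 + 1.555) / 0.75)²
n = (5.061)²
n ≈ 25.61
Round up to the next whole number: n = 26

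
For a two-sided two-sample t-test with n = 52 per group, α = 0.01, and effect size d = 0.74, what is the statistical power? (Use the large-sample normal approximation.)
Power ≈ 0.88

Power calculation (two-sample t-test, normal approximation):
z_β = d · √(n/2) - z_{α/2}
z_β = 0.74 · √(52/2) - 2.576
z_β = 0.74 · 5.099 - 2.576
z_β = 1.197

Power = Φ(z_β) = Φ(1.197) ≈ 0.884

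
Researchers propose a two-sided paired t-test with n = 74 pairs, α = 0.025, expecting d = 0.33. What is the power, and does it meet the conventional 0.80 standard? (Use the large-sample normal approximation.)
Power ≈ 0.72; the study is underpowered (power < 0.80)

Power calculation (paired t-test, normal approximation):
z_β = d · √n - z_{α/2}
z_β = 0.33 · √74 - 2.241
z_β = 0.33 · 8.602 - 2.241
z_β = 0.597

Power = Φ(z_β) = Φ(0.597) ≈ 0.725

Effect size d = 0.33 is small by Cohen's convention (0.2/0.5/0.8).

Threshold: power ≥ 0.80 is conventionally adequate.
Power ≈ 0.72 → the study is underpowered (power < 0.80).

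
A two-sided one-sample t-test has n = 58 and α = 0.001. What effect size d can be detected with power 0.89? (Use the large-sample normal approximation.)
d ≈ 0.59

Minimum detectable effect (one-sample t-test, normal approximation):
d = (z_{α/2} + z_β) / √n
d = (3.291 + 1.227) / √58
d = 4.517 / 7.616
d ≈ 0.59

By Cohen's convention (0.2 small / 0.5 medium / 0.8 large): medium effect.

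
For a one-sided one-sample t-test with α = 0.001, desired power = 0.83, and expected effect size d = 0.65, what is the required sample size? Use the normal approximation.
n = 39

Sample size formula (one-sample t-test, normal approximation):
n = ((z_α + z_β) / d)²

z_α = 3.090 (for α = 0.001, one-sided)
z_β = 0.954 (for power = 0.83)
d = 0.65

n = ((3.090 + 0.954) / 0.65)²
n = (6.222)²
n ≈ 38.71
Round up to the next whole number: n = 39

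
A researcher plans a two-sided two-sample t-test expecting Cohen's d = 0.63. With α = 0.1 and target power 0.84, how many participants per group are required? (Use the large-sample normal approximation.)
n = 36 per group

Sample size formula (two-sample t-test, normal approximation):
n = 2 · ((z_{α/2} + z_β) / d)²

z_{α/2} = 1.645 (for α = 0.1, two-sided)
z_β = 0.994 (for power = 0.84)
d = 0.63

n = 2 · ((1.645 + 0.994) / 0.63)²
n = 2 · (4.189)²
n ≈ 35.10
Round up to the next whole number: n = 36 per group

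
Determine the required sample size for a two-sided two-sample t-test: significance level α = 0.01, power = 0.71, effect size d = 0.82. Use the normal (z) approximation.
n = 30 per group

Sample size formula (two-sample t-test, normal approximation):
n = 2 · ((z_{α/2} + z_β) / d)²

z_{α/2} = 2.576 (for α = 0.01, two-sided)
z_β = 0.553 (for power = 0.71)
d = 0.82

n = 2 · ((2.576 + 0.553) / 0.82)²
n = 2 · (3.816)²
n ≈ 29.12
Round up to the next whole number: n = 30 per group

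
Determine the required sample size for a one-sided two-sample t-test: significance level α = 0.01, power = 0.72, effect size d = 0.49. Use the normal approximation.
n = 71 per group

Sample size formula (two-sample t-test, normal approximation):
n = 2 · ((z_α + z_β) / d)²

z_α = 2.326 (for α = 0.01, one-sided)
z_β = 0.583 (for power = 0.72)
d = 0.49

n = 2 · ((2.326 + 0.583) / 0.49)²
n = 2 · (5.937)²
n ≈ 70.50
Round up to the next whole number: n = 71 per group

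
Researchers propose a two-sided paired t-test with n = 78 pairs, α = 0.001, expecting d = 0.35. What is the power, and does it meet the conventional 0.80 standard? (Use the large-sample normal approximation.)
Power ≈ 0.42; the study is underpowered (power < 0.80)

Power calculation (paired t-test, normal approximation):
z_β = d · √n - z_{α/2}
z_β = 0.35 · √78 - 3.291
z_β = 0.35 · 8.832 - 3.291
z_β = -0.199

Power = Φ(z_β) = Φ(-0.199) ≈ 0.421

Effect size d = 0.35 is small by Cohen's convention (0.2/0.5/0.8).

Threshold: power ≥ 0.80 is conventionally adequate.
Power ≈ 0.42 → the study is underpowered (power < 0.80).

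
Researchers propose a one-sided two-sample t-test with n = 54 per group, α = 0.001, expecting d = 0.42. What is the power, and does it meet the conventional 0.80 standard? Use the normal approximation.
Power ≈ 0.18; the study is underpowered (power < 0.80)

Power calculation (two-sample t-test, normal approximation):
z_β = d · √(n/2) - z_α
z_β = 0.42 · √(54/2) - 3.090
z_β = 0.42 · 5.196 - 3.090
z_β = -0.908

Power = Φ(z_β) = Φ(-0.908) ≈ 0.182

Effect size d = 0.42 is small by Cohen's convention (0.2/0.5/0.8).

Threshold: power ≥ 0.80 is conventionally adequate.
Power ≈ 0.18 → the study is underpowered (power < 0.80).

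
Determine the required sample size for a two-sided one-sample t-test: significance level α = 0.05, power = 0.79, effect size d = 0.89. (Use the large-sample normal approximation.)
n = 10

Sample size formula (one-sample t-test, normal approximation):
n = ((z_{α/2} + z_β) / d)²

z_{α/2} = 1.960 (for α = 0.05, two-sided)
z_β = 0.806 (for power = 0.79)
d = 0.89

n = ((1.960 + 0.806) / 0.89)²
n = (3.108)²
n ≈ 9.66
Round up to the next whole number: n = 10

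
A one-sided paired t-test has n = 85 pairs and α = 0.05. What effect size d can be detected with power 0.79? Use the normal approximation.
d ≈ 0.27

Minimum detectable effect (paired t-test, normal approximation):
d = (z_α + z_β) / √n
d = (1.645 + 0.806) / √85
d = 2.451 / 9.220
d ≈ 0.27

By Cohen's convention (0.2 small / 0.5 medium / 0.8 large): small effect.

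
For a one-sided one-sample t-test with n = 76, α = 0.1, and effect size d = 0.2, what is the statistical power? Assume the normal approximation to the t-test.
Power ≈ 0.68

Power calculation (one-sample t-test, normal approximation):
z_β = d · √n - z_α
z_β = 0.2 · √76 - 1.282
z_β = 0.2 · 8.718 - 1.282
z_β = 0.462

Power = Φ(z_β) = Φ(0.462) ≈ 0.678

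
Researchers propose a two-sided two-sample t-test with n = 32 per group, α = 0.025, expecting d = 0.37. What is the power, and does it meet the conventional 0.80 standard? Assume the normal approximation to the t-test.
Power ≈ 0.22; the study is underpowered (power < 0.80)

Power calculation (two-sample t-test, normal approximation):
z_β = d · √(n/2) - z_{α/2}
z_β = 0.37 · √(32/2) - 2.241
z_β = 0.37 · 4.000 - 2.241
z_β = -0.761

Power = Φ(z_β) = Φ(-0.761) ≈ 0.223

Effect size d = 0.37 is small by Cohen's convention (0.2/0.5/0.8).

Threshold: power ≥ 0.80 is conventionally adequate.
Power ≈ 0.22 → the study is underpowered (power < 0.80).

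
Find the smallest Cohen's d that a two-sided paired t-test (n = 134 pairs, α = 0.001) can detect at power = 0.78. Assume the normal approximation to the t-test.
d ≈ 0.35

Minimum detectable effect (paired t-test, normal approximation):
d = (z_{α/2} + z_β) / √n
d = (3.291 + 0.772) / √134
d = 4.063 / 11.576
d ≈ 0.35

By Cohen's convention (0.2 small / 0.5 medium / 0.8 large): small effect.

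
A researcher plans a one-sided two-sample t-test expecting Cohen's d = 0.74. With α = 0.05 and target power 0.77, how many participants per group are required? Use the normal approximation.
n = 21 per group

Sample size formula (two-sample t-test, normal approximation):
n = 2 · ((z_α + z_β) / d)²

z_α = 1.645 (for α = 0.05, one-sided)
z_β = 0.739 (for power = 0.77)
d = 0.74

n = 2 · ((1.645 + 0.739) / 0.74)²
n = 2 · (3.222)²
n ≈ 20.76
Round up to the next whole number: n = 21 per group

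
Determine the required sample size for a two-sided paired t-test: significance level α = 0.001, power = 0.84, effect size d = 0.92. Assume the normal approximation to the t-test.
n = 22 pairs

Sample size formula (paired t-test, normal approximation):
n = ((z_{α/2} + z_β) / d)²

z_{α/2} = 3.291 (for α = 0.001, two-sided)
z_β = 0.994 (for power = 0.84)
d = 0.92

n = ((3.291 + 0.994) / 0.92)²
n = (4.658)²
n ≈ 21.70
Round up to the next whole number: n = 22 pairs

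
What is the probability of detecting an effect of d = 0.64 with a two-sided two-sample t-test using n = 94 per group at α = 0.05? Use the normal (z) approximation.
Power ≈ 0.99

Power calculation (two-sample t-test, normal approximation):
z_β = d · √(n/2) - z_{α/2}
z_β = 0.64 · √(94/2) - 1.960
z_β = 0.64 · 6.856 - 1.960
z_β = 2.428

Power = Φ(z_β) = Φ(2.428) ≈ 0.992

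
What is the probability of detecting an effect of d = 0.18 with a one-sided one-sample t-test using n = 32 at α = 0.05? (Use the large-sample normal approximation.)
Power ≈ 0.27

Power calculation (one-sample t-test, normal approximation):
z_β = d · √n - z_α
z_β = 0.18 · √32 - 1.645
z_β = 0.18 · 5.657 - 1.645
z_β = -0.627

Power = Φ(z_β) = Φ(-0.627) ≈ 0.265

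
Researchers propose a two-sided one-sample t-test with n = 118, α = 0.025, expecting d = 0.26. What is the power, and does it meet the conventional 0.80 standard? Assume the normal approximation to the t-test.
Power ≈ 0.72; the study is underpowered (power < 0.80)

Power calculation (one-sample t-test, normal approximation):
z_β = d · √n - z_{α/2}
z_β = 0.26 · √118 - 2.241
z_β = 0.26 · 10.863 - 2.241
z_β = 0.583

Power = Φ(z_β) = Φ(0.583) ≈ 0.720

Effect size d = 0.26 is small by Cohen's convention (0.2/0.5/0.8).

Threshold: power ≥ 0.80 is conventionally adequate.
Power ≈ 0.72 → the study is underpowered (power < 0.80).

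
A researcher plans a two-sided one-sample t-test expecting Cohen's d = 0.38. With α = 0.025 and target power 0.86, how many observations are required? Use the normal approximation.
n = 77

Sample size formula (one-sample t-test, normal approximation):
n = ((z_{α/2} + z_β) / d)²

z_{α/2} = 2.241 (for α = 0.025, two-sided)
z_β = 1.080 (for power = 0.86)
d = 0.38

n = ((2.241 + 1.080) / 0.38)²
n = (8.739)²
n ≈ 76.37
Round up to the next whole number: n = 77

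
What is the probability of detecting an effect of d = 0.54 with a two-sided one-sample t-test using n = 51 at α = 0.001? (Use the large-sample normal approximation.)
Power ≈ 0.71

Power calculation (one-sample t-test, normal approximation):
z_β = d · √n - z_{α/2}
z_β = 0.54 · √51 - 3.291
z_β = 0.54 · 7.141 - 3.291
z_β = 0.566

Power = Φ(z_β) = Φ(0.566) ≈ 0.714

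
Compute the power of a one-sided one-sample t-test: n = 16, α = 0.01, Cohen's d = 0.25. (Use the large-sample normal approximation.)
Power ≈ 0.09

Power calculation (one-sample t-test, normal approximation):
z_β = d · √n - z_α
z_β = 0.25 · √16 - 2.326
z_β = 0.25 · 4.000 - 2.326
z_β = -1.326

Power = Φ(z_β) = Φ(-1.326) ≈ 0.092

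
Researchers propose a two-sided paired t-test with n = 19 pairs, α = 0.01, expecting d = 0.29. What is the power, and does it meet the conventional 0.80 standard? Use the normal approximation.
Power ≈ 0.09; the study is underpowered (power < 0.80)

Power calculation (paired t-test, normal approximation):
z_β = d · √n - z_{α/2}
z_β = 0.29 · √19 - 2.576
z_β = 0.29 · 4.359 - 2.576
z_β = -1.312

Power = Φ(z_β) = Φ(-1.312) ≈ 0.095

Effect size d = 0.29 is small by Cohen's convention (0.2/0.5/0.8).

Threshold: power ≥ 0.80 is conventionally adequate.
Power ≈ 0.09 → the study is underpowered (power < 0.80).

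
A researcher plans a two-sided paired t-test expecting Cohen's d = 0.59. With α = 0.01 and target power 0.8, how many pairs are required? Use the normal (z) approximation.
n = 34 pairs

Sample size formula (paired t-test, normal approximation):
n = ((z_{α/2} + z_β) / d)²

z_{α/2} = 2.576 (for α = 0.01, two-sided)
z_β = 0.842 (for power = 0.8)
d = 0.59

n = ((2.576 + 0.842) / 0.59)²
n = (5.793)²
n ≈ 33.56
Round up to the next whole number: n = 34 pairs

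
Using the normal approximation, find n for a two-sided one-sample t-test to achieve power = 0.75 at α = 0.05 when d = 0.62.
n = 19

Sample size formula (one-sample t-test, normal approximation):
n = ((z_{α/2} + z_β) / d)²

z_{α/2} = 1.960 (for α = 0.05, two-sided)
z_β = 0.674 (for power = 0.75)
d = 0.62

n = ((1.960 + 0.674) / 0.62)²
n = (4.248)²
n ≈ 18.05
Round up to the next whole number: n = 19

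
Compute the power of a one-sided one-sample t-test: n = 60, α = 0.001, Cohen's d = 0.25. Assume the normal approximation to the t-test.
Power ≈ 0.12

Power calculation (one-sample t-test, normal approximation):
z_β = d · √n - z_α
z_β = 0.25 · √60 - 3.090
z_β = 0.25 · 7.746 - 3.090
z_β = -1.154

Power = Φ(z_β) = Φ(-1.154) ≈ 0.124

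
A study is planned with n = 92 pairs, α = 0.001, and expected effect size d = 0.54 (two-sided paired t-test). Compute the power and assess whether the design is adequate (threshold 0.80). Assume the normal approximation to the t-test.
Power ≈ 0.97; the study is adequately powered (power ≥ 0.80)

Power calculation (paired t-test, normal approximation):
z_β = d · √n - z_{α/2}
z_β = 0.54 · √92 - 3.291
z_β = 0.54 · 9.592 - 3.291
z_β = 1.889

Power = Φ(z_β) = Φ(1.889) ≈ 0.971

Effect size d = 0.54 is medium by Cohen's convention (0.2/0.5/0.8).

Threshold: power ≥ 0.80 is conventionally adequate.
Power ≈ 0.97 → the study is adequately powered (power ≥ 0.80).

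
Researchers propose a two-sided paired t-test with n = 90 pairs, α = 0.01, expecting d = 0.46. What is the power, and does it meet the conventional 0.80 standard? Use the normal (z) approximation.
Power ≈ 0.96; the study is adequately powered (power ≥ 0.80)

Power calculation (paired t-test, normal approximation):
z_β = d · √n - z_{α/2}
z_β = 0.46 · √90 - 2.576
z_β = 0.46 · 9.487 - 2.576
z_β = 1.788

Power = Φ(z_β) = Φ(1.788) ≈ 0.963

Effect size d = 0.46 is small by Cohen's convention (0.2/0.5/0.8).

Threshold: power ≥ 0.80 is conventionally adequate.
Power ≈ 0.96 → the study is adequately powered (power ≥ 0.80).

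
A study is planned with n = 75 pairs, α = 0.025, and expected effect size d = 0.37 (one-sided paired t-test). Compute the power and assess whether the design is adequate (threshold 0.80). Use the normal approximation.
Power ≈ 0.89; the study is adequately powered (power ≥ 0.80)

Power calculation (paired t-test, normal approximation):
z_β = d · √n - z_α
z_β = 0.37 · √75 - 1.960
z_β = 0.37 · 8.660 - 1.960
z_β = 1.244

Power = Φ(z_β) = Φ(1.244) ≈ 0.893

Effect size d = 0.37 is small by Cohen's convention (0.2/0.5/0.8).

Threshold: power ≥ 0.80 is conventionally adequate.
Power ≈ 0.89 → the study is adequately powered (power ≥ 0.80).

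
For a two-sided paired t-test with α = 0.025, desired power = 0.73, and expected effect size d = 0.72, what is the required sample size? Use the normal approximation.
n = 16 pairs

Sample size formula (paired t-test, normal approximation):
n = ((z_{α/2} + z_β) / d)²

z_{α/2} = 2.241 (for α = 0.025, two-sided)
z_β = 0.613 (for power = 0.73)
d = 0.72

n = ((2.241 + 0.613) / 0.72)²
n = (3.964)²
n ≈ 15.71
Round up to the next whole number: n = 16 pairs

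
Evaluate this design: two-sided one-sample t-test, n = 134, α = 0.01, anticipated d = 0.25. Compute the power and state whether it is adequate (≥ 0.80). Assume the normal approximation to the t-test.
Power ≈ 0.62; the study is underpowered (power < 0.80)

Power calculation (one-sample t-test, normal approximation):
z_β = d · √n - z_{α/2}
z_β = 0.25 · √134 - 2.576
z_β = 0.25 · 11.576 - 2.576
z_β = 0.318

Power = Φ(z_β) = Φ(0.318) ≈ 0.625

Effect size d = 0.25 is small by Cohen's convention (0.2/0.5/0.8).

Threshold: power ≥ 0.80 is conventionally adequate.
Power ≈ 0.62 → the study is underpowered (power < 0.80).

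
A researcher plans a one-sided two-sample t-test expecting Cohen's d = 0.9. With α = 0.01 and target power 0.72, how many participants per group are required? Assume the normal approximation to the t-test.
n = 21 per group

Sample size formula (two-sample t-test, normal approximation):
n = 2 · ((z_α + z_β) / d)²

z_α = 2.326 (for α = 0.01, one-sided)
z_β = 0.583 (for power = 0.72)
d = 0.9

n = 2 · ((2.326 + 0.583) / 0.9)²
n = 2 · (3.232)²
n ≈ 20.89
Round up to the next whole number: n = 21 per group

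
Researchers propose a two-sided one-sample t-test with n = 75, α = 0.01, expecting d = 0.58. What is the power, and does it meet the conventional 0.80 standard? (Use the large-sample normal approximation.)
Power ≈ 0.99; the study is adequately powered (power ≥ 0.80)

Power calculation (one-sample t-test, normal approximation):
z_β = d · √n - z_{α/2}
z_β = 0.58 · √75 - 2.576
z_β = 0.58 · 8.660 - 2.576
z_β = 2.447

Power = Φ(z_β) = Φ(2.447) ≈ 0.993

Effect size d = 0.58 is medium by Cohen's convention (0.2/0.5/0.8).

Threshold: power ≥ 0.80 is conventionally adequate.
Power ≈ 0.99 → the study is adequately powered (power ≥ 0.80).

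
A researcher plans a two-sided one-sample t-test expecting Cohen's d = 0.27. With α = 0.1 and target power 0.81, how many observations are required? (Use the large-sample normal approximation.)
n = 88

Sample size formula (one-sample t-test, normal approximation):
n = ((z_{α/2} + z_β) / d)²

z_{α/2} = 1.645 (for α = 0.1, two-sided)
z_β = 0.878 (for power = 0.81)
d = 0.27

n = ((1.645 + 0.878) / 0.27)²
n = (9.344)²
n ≈ 87.31
Round up to the next whole number: n = 88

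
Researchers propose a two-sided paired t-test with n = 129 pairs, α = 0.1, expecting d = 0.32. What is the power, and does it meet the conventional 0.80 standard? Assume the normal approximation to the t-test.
Power ≈ 0.98; the study is adequately powered (power ≥ 0.80)

Power calculation (paired t-test, normal approximation):
z_β = d · √n - z_{α/2}
z_β = 0.32 · √129 - 1.645
z_β = 0.32 · 11.358 - 1.645
z_β = 1.990

Power = Φ(z_β) = Φ(1.990) ≈ 0.977

Effect size d = 0.32 is small by Cohen's convention (0.2/0.5/0.8).

Threshold: power ≥ 0.80 is conventionally adequate.
Power ≈ 0.98 → the study is adequately powered (power ≥ 0.80).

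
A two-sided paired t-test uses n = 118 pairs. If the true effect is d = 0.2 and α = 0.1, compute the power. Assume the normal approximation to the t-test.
Power ≈ 0.70

Power calculation (paired t-test, normal approximation):
z_β = d · √n - z_{α/2}
z_β = 0.2 · √118 - 1.645
z_β = 0.2 · 10.863 - 1.645
z_β = 0.528

Power = Φ(z_β) = Φ(0.528) ≈ 0.701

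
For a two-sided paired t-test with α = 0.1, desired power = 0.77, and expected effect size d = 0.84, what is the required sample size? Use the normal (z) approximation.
n = 9 pairs

Sample size formula (paired t-test, normal approximation):
n = ((z_{α/2} + z_β) / d)²

z_{α/2} = 1.645 (for α = 0.1, two-sided)
z_β = 0.739 (for power = 0.77)
d = 0.84

n = ((1.645 + 0.739) / 0.84)²
n = (2.838)²
n ≈ 8.05
Round up to the next whole number: n = 9 pairs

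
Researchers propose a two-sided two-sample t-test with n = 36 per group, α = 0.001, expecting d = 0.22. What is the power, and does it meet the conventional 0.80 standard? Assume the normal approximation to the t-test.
Power ≈ 0.01; the study is underpowered (power < 0.80)

Power calculation (two-sample t-test, normal approximation):
z_β = d · √(n/2) - z_{α/2}
z_β = 0.22 · √(36/2) - 3.291
z_β = 0.22 · 4.243 - 3.291
z_β = -2.357

Power = Φ(z_β) = Φ(-2.357) ≈ 0.009

Effect size d = 0.22 is small by Cohen's convention (0.2/0.5/0.8).

Threshold: power ≥ 0.80 is conventionally adequate.
Power ≈ 0.01 → the study is underpowered (power < 0.80).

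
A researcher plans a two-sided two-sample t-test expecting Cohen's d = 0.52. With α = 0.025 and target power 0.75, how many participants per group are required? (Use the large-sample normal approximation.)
n = 63 per group

Sample size formula (two-sample t-test, normal approximation):
n = 2 · ((z_{α/2} + z_β) / d)²

z_{α/2} = 2.241 (for α = 0.025, two-sided)
z_β = 0.674 (for power = 0.75)
d = 0.52

n = 2 · ((2.241 + 0.674) / 0.52)²
n = 2 · (5.606)²
n ≈ 62.85
Round up to the next whole number: n = 63 per group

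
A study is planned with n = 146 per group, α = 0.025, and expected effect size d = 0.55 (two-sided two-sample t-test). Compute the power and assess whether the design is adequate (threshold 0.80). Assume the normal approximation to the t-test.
Power ≈ 0.99; the study is adequately powered (power ≥ 0.80)

Power calculation (two-sample t-test, normal approximation):
z_β = d · √(n/2) - z_{α/2}
z_β = 0.55 · √(146/2) - 2.241
z_β = 0.55 · 8.544 - 2.241
z_β = 2.458

Power = Φ(z_β) = Φ(2.458) ≈ 0.993

Effect size d = 0.55 is medium by Cohen's convention (0.2/0.5/0.8).

Threshold: power ≥ 0.80 is conventionally adequate.
Power ≈ 0.99 → the study is adequately powered (power ≥ 0.80).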